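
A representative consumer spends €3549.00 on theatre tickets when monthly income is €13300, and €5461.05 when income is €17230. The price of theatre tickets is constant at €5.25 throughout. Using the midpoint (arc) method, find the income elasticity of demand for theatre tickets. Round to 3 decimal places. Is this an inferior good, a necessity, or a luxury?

1.649 (luxury)

With a constant price, Q₁ = 3549.00/5.25 = 676.000 and Q₂ = 5461.05/5.25 = 1040.200 (equivalently, work directly with expenditure since P cancels).
Midpoint %ΔQ = (5461.05 − 3549.00)/4505.02 = 0.42443; midpoint %ΔI = (17230 − 13300)/15265 = 0.25745.
η = 0.42443 / 0.25745 = 1.649.
η > 1 ⇒ luxury.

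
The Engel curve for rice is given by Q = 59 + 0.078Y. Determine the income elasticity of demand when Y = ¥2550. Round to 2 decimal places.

0.77

At Y = 2550: Q = 257.900.
dQ/dY = 0.078.
η = (dQ/dY)·(Y/Q) = 0.078 × (2550/257.900) = 0.77.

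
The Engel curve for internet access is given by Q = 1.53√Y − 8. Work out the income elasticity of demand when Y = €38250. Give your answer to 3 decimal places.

0.514

At Y = 38250: Q = 291.231.
dQ/dY = 1.53/(2√Y) = 0.00391152 at this income.
η = (dQ/dY)·(Y/Q) = 0.00391152 × (38250/291.231) = 0.514.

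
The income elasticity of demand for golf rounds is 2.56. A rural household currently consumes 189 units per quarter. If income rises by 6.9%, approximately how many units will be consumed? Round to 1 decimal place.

222.4

%ΔQ ≈ η × %ΔI = 2.56 × 6.9% = 17.664%.
New Q ≈ 189 × (1 + 0.17664) = 222.4.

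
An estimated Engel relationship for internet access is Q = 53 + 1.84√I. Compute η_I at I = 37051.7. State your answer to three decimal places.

0.435

At I = 37051.7: Q = 407.178.
dQ/dI = 1.84/(2√I) = 0.00477951 at this income.
η = (dQ/dI)·(I/Q) = 0.00477951 × (37051.7/407.178) = 0.435.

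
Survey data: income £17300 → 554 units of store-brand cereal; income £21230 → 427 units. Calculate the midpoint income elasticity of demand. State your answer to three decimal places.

ΔQ = 427 − 554 = -127; midpoint Q̄ = (554 + 427)/2 = 490.5.
ΔI = 21230 − 17300 = 3930; midpoint Ī = (17300 + 21230)/2 = 19265.
η = (ΔQ/Q̄) ÷ (ΔI/Ī) = (-127/490.5) ÷ (3930/19265) = -1.269.

-1.269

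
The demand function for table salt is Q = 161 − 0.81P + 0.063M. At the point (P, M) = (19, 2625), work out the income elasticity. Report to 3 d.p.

At P = 19, M = 2625: Q = 310.985.
Holding P constant, ∂Q/∂M = 0.063.
η_M = (∂Q/∂M)·(M/Q) = 0.063 × (2625/310.985) = 0.532.

0.532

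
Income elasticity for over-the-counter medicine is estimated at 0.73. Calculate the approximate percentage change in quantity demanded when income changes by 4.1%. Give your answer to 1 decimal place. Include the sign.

3.0%

%ΔQ ≈ η × %ΔI = 0.73 × 4.1% = 3.0%.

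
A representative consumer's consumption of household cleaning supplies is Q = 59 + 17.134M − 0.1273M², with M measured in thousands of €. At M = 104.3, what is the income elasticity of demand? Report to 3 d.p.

-2.130

At M = 104.3: Q = 461.2444.
dQ/dM = 17.134 − 0.2546M = -9.42078.
η = (dQ/dM)·(M/Q) = -9.42078 × (104.3/461.2444) = -2.130.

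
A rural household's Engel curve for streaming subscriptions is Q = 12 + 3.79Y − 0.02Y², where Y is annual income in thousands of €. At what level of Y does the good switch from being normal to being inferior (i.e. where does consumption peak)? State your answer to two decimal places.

94.75

dQ/dY = 3.79 − 0.04Y.
The good is inferior where dQ/dY < 0. Setting dQ/dY = 0 gives Y = 3.79 / 0.04 = 94.75.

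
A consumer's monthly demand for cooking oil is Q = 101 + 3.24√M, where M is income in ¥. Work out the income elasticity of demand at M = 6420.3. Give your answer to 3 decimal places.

0.360

At M = 6420.3: Q = 360.611.
dQ/dM = 3.24/(2√M) = 0.020218 at this income.
η = (dQ/dM)·(M/Q) = 0.020218 × (6420.3/360.611) = 0.360.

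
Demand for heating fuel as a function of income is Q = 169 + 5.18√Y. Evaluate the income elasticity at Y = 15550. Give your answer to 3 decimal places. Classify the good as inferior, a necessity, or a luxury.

0.396 (necessity)

At Y = 15550: Q = 814.944.
dQ/dY = 5.18/(2√Y) = 0.0207699 at this income.
η = (dQ/dY)·(Y/Q) = 0.0207699 × (15550/814.944) = 0.396.
Since 0 < η < 1, the good is a necessity.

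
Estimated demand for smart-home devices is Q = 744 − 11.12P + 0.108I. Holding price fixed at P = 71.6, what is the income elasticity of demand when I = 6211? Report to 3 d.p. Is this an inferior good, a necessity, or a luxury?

1.084 (luxury)

At P = 71.6, I = 6211: Q = 618.596.
Holding P constant, ∂Q/∂I = 0.108.
η_I = (∂Q/∂I)·(I/Q) = 0.108 × (6211/618.596) = 1.084.
Since η > 1, this is a luxury.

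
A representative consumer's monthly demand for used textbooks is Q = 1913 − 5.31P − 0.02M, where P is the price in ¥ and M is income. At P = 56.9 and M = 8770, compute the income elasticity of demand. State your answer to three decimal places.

-0.122

At P = 56.9, M = 8770: Q = 1435.461.
Holding P constant, ∂Q/∂M = −0.02.
η_M = (∂Q/∂M)·(M/Q) = -0.02 × (8770/1435.461) = -0.122.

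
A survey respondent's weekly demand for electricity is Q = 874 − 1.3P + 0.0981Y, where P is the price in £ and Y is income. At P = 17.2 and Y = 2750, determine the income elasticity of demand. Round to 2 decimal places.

At P = 17.2, Y = 2750: Q = 1121.415.
Holding P constant, ∂Q/∂Y = 0.0981.
η_Y = (∂Q/∂Y)·(Y/Q) = 0.0981 × (2750/1121.415) = 0.24.

0.24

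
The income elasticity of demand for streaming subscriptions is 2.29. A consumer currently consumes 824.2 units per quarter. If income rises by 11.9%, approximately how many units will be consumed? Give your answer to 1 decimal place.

1048.8

%ΔQ ≈ η × %ΔI = 2.29 × 11.9% = 27.251%.
New Q ≈ 824.2 × (1 + 0.27251) = 1048.8.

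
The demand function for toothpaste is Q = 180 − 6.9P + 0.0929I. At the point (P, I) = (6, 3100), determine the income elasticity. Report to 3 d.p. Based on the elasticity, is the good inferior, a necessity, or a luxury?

At P = 6, I = 3100: Q = 426.590.
Holding P constant, ∂Q/∂I = 0.0929.
η_I = (∂Q/∂I)·(I/Q) = 0.0929 × (3100/426.590) = 0.675.
Since 0 < η < 1, this is a necessity.

0.675 (necessity)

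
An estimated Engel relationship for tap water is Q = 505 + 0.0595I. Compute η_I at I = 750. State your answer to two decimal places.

0.08

At I = 750: Q = 549.625.
dQ/dI = 0.0595.
η = (dQ/dI)·(I/Q) = 0.0595 × (750/549.625) = 0.08.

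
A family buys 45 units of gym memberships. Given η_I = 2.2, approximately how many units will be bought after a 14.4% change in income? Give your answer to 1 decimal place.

59.3

%ΔQ ≈ η × %ΔI = 2.2 × 14.4% = 31.68%.
New Q ≈ 45 × (1 + 0.3168) = 59.3.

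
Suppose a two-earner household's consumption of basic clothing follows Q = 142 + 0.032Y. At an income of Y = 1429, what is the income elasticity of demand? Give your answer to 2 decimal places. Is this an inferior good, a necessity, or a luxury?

At Y = 1429: Q = 187.728.
dQ/dY = 0.032.
η = (dQ/dY)·(Y/Q) = 0.032 × (1429/187.728) = 0.24.
Since 0 < η < 1, the good is a necessity.

0.24 (necessity)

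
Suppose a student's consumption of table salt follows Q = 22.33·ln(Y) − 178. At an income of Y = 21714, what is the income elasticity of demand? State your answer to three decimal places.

0.496

At Y = 21714: Q = 44.981.
dQ/dY = 22.33/Y = 0.00102837 at this income.
η = (dQ/dY)·(Y/Q) = 0.00102837 × (21714/44.981) = 0.496.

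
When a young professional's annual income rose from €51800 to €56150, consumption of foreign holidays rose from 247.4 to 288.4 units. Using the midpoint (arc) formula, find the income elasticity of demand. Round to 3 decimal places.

ΔQ = 288.4 − 247.4 = 41; midpoint Q̄ = (247.4 + 288.4)/2 = 267.9.
ΔI = 56150 − 51800 = 4350; midpoint Ī = (51800 + 56150)/2 = 53975.
η = (ΔQ/Q̄) ÷ (ΔI/Ī) = (41/267.9) ÷ (4350/53975) = 1.899.

1.899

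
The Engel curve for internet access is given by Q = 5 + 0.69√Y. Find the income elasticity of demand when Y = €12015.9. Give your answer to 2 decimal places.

0.47

At Y = 12015.9: Q = 80.636.
dQ/dY = 0.69/(2√Y) = 0.00314732 at this income.
η = (dQ/dY)·(Y/Q) = 0.00314732 × (12015.9/80.636) = 0.47.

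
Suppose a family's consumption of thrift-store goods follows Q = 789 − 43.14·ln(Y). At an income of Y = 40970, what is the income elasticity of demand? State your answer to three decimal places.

-0.130

At Y = 40970: Q = 330.828.
dQ/dY = -43.14/Y = -0.00105297 at this income.
η = (dQ/dY)·(Y/Q) = -0.00105297 × (40970/330.828) = -0.130.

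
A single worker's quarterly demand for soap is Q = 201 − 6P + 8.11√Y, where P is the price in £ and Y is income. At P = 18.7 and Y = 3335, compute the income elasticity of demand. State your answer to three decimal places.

At P = 18.7, Y = 3335: Q = 557.148.
Holding P constant, ∂Q/∂Y = 8.11/(2√Y) = 0.0702171.
η_Y = (∂Q/∂Y)·(Y/Q) = 0.0702171 × (3335/557.148) = 0.420.

0.420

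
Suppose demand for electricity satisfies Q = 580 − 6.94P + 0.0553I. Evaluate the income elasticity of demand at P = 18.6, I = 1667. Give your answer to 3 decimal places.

At P = 18.6, I = 1667: Q = 543.101.
Holding P constant, ∂Q/∂I = 0.0553.
η_I = (∂Q/∂I)·(I/Q) = 0.0553 × (1667/543.101) = 0.170.

0.170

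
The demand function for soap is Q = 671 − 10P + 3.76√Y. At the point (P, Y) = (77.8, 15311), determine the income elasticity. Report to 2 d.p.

0.65

At P = 77.8, Y = 15311: Q = 358.253.
Holding P constant, ∂Q/∂Y = 3.76/(2√Y) = 0.0151934.
η_Y = (∂Q/∂Y)·(Y/Q) = 0.0151934 × (15311/358.253) = 0.65.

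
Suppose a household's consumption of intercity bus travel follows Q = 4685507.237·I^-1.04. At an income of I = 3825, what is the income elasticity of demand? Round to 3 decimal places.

For Q = A·I^β the income elasticity is constant and equal to β.
Here β = -1.04, so η = -1.040.

-1.040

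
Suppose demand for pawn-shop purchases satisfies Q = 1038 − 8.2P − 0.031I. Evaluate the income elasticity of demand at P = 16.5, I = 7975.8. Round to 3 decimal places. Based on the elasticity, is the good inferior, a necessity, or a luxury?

-0.377 (inferior good)

At P = 16.5, I = 7975.8: Q = 655.450.
Holding P constant, ∂Q/∂I = −0.031.
η_I = (∂Q/∂I)·(I/Q) = -0.031 × (7975.8/655.450) = -0.377.
Since η < 0, this is an inferior good.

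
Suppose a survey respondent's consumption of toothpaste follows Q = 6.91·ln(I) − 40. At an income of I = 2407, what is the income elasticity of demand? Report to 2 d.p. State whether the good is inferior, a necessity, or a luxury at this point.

At I = 2407: Q = 13.802.
dQ/dI = 6.91/I = 0.00287079 at this income.
η = (dQ/dI)·(I/Q) = 0.00287079 × (2407/13.802) = 0.50.
Since 0 < η < 1, the good is a necessity.

0.50 (necessity)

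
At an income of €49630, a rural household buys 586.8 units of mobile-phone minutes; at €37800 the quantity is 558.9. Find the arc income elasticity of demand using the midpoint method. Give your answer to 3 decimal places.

ΔQ = 558.9 − 586.8 = -27.9; midpoint Q̄ = (586.8 + 558.9)/2 = 572.85.
ΔI = 37800 − 49630 = -11830; midpoint Ī = (49630 + 37800)/2 = 43715.
η = (ΔQ/Q̄) ÷ (ΔI/Ī) = (-27.9/572.85) ÷ (-11830/43715) = 0.180.

0.180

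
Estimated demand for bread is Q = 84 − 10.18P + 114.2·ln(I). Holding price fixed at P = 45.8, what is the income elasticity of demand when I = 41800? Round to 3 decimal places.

0.137

At P = 45.8, I = 41800: Q = 832.918.
Holding P constant, ∂Q/∂I = 114.2/I = 0.00273206.
η_I = (∂Q/∂I)·(I/Q) = 0.00273206 × (41800/832.918) = 0.137.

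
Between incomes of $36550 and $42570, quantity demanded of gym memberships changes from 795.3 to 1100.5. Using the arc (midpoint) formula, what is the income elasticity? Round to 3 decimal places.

2.116

ΔQ = 1100.5 − 795.3 = 305.2; midpoint Q̄ = (795.3 + 1100.5)/2 = 947.9.
ΔI = 42570 − 36550 = 6020; midpoint Ī = (36550 + 42570)/2 = 39560.
η = (ΔQ/Q̄) ÷ (ΔI/Ī) = (305.2/947.9) ÷ (6020/39560) = 2.116.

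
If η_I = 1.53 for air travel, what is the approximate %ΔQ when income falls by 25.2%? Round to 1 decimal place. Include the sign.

-38.6%

%ΔQ ≈ η × %ΔI = 1.53 × (-25.2%) = -38.6%.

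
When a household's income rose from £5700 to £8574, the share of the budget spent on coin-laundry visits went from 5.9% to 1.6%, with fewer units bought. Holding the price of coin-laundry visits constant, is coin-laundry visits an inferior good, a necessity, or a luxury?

Quantity demanded falls as income rises, so η < 0.

inferior good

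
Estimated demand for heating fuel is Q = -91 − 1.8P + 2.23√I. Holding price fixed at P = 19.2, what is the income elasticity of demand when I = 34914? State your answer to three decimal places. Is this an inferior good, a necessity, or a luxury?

At P = 19.2, I = 34914: Q = 291.122.
Holding P constant, ∂Q/∂I = 2.23/(2√I) = 0.00596726.
η_I = (∂Q/∂I)·(I/Q) = 0.00596726 × (34914/291.122) = 0.716.
Since 0 < η < 1, this is a necessity.

0.716 (necessity)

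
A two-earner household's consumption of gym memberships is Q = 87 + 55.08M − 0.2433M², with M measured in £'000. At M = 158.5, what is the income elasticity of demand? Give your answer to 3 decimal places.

-1.292

At M = 158.5: Q = 2704.9366.
dQ/dM = 55.08 − 0.4866M = -22.04610.
η = (dQ/dM)·(M/Q) = -22.04610 × (158.5/2704.9366) = -1.292.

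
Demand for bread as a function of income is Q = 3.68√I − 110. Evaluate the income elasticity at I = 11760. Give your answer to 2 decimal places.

0.69

At I = 11760: Q = 289.072.
dQ/dI = 3.68/(2√I) = 0.0169674 at this income.
η = (dQ/dI)·(I/Q) = 0.0169674 × (11760/289.072) = 0.69.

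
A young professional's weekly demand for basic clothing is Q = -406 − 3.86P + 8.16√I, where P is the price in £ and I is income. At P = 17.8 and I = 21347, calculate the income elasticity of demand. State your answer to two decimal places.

0.83

At P = 17.8, I = 21347: Q = 717.518.
Holding P constant, ∂Q/∂I = 8.16/(2√I) = 0.0279249.
η_I = (∂Q/∂I)·(I/Q) = 0.0279249 × (21347/717.518) = 0.83.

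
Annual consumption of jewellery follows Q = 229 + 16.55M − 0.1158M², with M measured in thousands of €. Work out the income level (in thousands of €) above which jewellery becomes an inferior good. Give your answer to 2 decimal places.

dQ/dM = 16.55 − 0.2316M.
The good is inferior where dQ/dM < 0. Setting dQ/dM = 0 gives M = 16.55 / 0.2316 = 71.46.

71.46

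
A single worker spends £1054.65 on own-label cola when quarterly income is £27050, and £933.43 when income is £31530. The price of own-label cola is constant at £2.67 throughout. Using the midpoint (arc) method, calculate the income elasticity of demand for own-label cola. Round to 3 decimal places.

-0.797

With a constant price, Q₁ = 1054.65/2.67 = 395.000 and Q₂ = 933.43/2.67 = 349.599 (equivalently, work directly with expenditure since P cancels).
Midpoint %ΔQ = (933.43 − 1054.65)/994.04 = -0.12195; midpoint %ΔI = (31530 − 27050)/29290 = 0.15295.
η = -0.12195 / 0.15295 = -0.797.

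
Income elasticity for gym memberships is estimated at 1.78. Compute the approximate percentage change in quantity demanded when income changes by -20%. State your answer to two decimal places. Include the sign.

-35.60%

%ΔQ ≈ η × %ΔI = 1.78 × (-20%) = -35.60%.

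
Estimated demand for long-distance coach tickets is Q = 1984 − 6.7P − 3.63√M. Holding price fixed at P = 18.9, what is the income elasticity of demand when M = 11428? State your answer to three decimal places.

-0.132

At P = 18.9, M = 11428: Q = 1469.316.
Holding P constant, ∂Q/∂M = -3.63/(2√M) = -0.0169782.
η_M = (∂Q/∂M)·(M/Q) = -0.0169782 × (11428/1469.316) = -0.132.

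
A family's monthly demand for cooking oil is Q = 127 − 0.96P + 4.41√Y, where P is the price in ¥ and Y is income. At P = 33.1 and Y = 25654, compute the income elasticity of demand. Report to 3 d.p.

At P = 33.1, Y = 25654: Q = 801.568.
Holding P constant, ∂Q/∂Y = 4.41/(2√Y) = 0.0137667.
η_Y = (∂Q/∂Y)·(Y/Q) = 0.0137667 × (25654/801.568) = 0.441.

0.441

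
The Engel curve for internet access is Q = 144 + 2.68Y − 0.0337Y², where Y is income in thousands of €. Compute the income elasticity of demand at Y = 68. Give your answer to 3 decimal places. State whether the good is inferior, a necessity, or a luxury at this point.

-0.759 (inferior good)

At Y = 68: Q = 170.4112.
dQ/dY = 2.68 − 0.0674Y = -1.90320.
η = (dQ/dY)·(Y/Q) = -1.90320 × (68/170.4112) = -0.759.
η < 0 ⇒ inferior good.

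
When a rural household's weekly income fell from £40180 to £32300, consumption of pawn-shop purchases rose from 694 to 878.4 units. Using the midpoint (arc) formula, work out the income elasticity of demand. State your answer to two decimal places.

ΔQ = 878.4 − 694 = 184.4; midpoint Q̄ = (694 + 878.4)/2 = 786.2.
ΔI = 32300 − 40180 = -7880; midpoint Ī = (40180 + 32300)/2 = 36240.
η = (ΔQ/Q̄) ÷ (ΔI/Ī) = (184.4/786.2) ÷ (-7880/36240) = -1.08.

-1.08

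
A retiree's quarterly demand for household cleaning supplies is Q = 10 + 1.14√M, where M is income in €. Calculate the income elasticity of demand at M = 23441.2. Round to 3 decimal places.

At M = 23441.2: Q = 184.540.
dQ/dM = 1.14/(2√M) = 0.00372293 at this income.
η = (dQ/dM)·(M/Q) = 0.00372293 × (23441.2/184.540) = 0.473.

0.473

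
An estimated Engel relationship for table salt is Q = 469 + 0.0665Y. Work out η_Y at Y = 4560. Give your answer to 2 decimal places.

0.39

At Y = 4560: Q = 772.240.
dQ/dY = 0.0665.
η = (dQ/dY)·(Y/Q) = 0.0665 × (4560/772.240) = 0.39.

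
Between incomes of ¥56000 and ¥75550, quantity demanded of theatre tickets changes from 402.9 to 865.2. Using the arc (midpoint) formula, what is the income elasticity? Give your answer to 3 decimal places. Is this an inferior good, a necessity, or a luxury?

ΔQ = 865.2 − 402.9 = 462.3; midpoint Q̄ = (402.9 + 865.2)/2 = 634.05.
ΔI = 75550 − 56000 = 19550; midpoint Ī = (56000 + 75550)/2 = 65775.
η = (ΔQ/Q̄) ÷ (ΔI/Ī) = (462.3/634.05) ÷ (19550/65775) = 2.453.
η > 1 ⇒ luxury.

2.453 (luxury)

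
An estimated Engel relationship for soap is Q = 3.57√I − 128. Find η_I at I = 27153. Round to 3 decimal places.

At I = 27153: Q = 460.271.
dQ/dI = 3.57/(2√I) = 0.0108325 at this income.
η = (dQ/dI)·(I/Q) = 0.0108325 × (27153/460.271) = 0.639.

0.639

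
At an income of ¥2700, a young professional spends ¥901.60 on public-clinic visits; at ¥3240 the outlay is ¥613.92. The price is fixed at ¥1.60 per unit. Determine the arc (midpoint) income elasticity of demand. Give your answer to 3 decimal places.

-2.088

With a constant price, Q₁ = 901.60/1.60 = 563.500 and Q₂ = 613.92/1.60 = 383.700 (equivalently, work directly with expenditure since P cancels).
Midpoint %ΔQ = (613.92 − 901.60)/757.76 = -0.37965; midpoint %ΔI = (3240 − 2700)/2970 = 0.18182.
η = -0.37965 / 0.18182 = -2.088.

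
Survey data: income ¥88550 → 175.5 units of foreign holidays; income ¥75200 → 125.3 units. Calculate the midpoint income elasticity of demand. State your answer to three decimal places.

ΔQ = 125.3 − 175.5 = -50.2; midpoint Q̄ = (175.5 + 125.3)/2 = 150.4.
ΔI = 75200 − 88550 = -13350; midpoint Ī = (88550 + 75200)/2 = 81875.
η = (ΔQ/Q̄) ÷ (ΔI/Ī) = (-50.2/150.4) ÷ (-13350/81875) = 2.047.

2.047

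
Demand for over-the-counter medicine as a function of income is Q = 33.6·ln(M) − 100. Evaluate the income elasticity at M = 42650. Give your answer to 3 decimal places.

At M = 42650: Q = 258.202.
dQ/dM = 33.6/M = 0.000787808 at this income.
η = (dQ/dM)·(M/Q) = 0.000787808 × (42650/258.202) = 0.130.

0.130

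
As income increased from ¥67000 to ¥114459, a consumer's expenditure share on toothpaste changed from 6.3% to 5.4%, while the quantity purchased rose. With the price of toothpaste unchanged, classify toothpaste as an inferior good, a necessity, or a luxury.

necessity

Quantity rises but the budget share falls as income rises, so 0 < η < 1.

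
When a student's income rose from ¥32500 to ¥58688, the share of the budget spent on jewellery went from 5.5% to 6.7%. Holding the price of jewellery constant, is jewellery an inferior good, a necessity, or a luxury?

The budget share rises as income rises, so η > 1.

luxury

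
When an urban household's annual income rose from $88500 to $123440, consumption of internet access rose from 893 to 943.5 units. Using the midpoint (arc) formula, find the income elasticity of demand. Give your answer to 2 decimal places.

ΔQ = 943.5 − 893 = 50.5; midpoint Q̄ = (893 + 943.5)/2 = 918.25.
ΔI = 123440 − 88500 = 34940; midpoint Ī = (88500 + 123440)/2 = 105970.
η = (ΔQ/Q̄) ÷ (ΔI/Ī) = (50.5/918.25) ÷ (34940/105970) = 0.17.

0.17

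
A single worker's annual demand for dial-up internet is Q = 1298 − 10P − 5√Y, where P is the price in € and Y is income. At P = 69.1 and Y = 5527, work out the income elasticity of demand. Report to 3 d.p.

At P = 69.1, Y = 5527: Q = 235.281.
Holding P constant, ∂Q/∂Y = -5/(2√Y) = -0.0336276.
η_Y = (∂Q/∂Y)·(Y/Q) = -0.0336276 × (5527/235.281) = -0.790.

-0.790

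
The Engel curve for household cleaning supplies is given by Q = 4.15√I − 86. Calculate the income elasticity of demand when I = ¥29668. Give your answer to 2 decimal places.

0.57

At I = 29668: Q = 628.813.
dQ/dI = 4.15/(2√I) = 0.0120469 at this income.
η = (dQ/dI)·(I/Q) = 0.0120469 × (29668/628.813) = 0.57.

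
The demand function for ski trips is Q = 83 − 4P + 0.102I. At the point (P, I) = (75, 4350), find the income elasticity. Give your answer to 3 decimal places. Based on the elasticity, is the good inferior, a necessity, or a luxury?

At P = 75, I = 4350: Q = 226.700.
Holding P constant, ∂Q/∂I = 0.102.
η_I = (∂Q/∂I)·(I/Q) = 0.102 × (4350/226.700) = 1.957.
Since η > 1, this is a luxury.

1.957 (luxury)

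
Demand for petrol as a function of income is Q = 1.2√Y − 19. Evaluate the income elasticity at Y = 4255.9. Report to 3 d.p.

At Y = 4255.9: Q = 59.285.
dQ/dY = 1.2/(2√Y) = 0.0091972 at this income.
η = (dQ/dY)·(Y/Q) = 0.0091972 × (4255.9/59.285) = 0.660.

0.660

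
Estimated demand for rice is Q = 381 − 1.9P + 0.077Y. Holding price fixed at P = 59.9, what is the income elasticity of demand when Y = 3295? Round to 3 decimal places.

0.487

At P = 59.9, Y = 3295: Q = 520.905.
Holding P constant, ∂Q/∂Y = 0.077.
η_Y = (∂Q/∂Y)·(Y/Q) = 0.077 × (3295/520.905) = 0.487.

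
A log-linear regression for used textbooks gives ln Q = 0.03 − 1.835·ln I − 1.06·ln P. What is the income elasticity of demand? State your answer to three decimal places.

In a log-linear demand, the coefficient on ln I is the income elasticity.
So η = -1.835.

-1.835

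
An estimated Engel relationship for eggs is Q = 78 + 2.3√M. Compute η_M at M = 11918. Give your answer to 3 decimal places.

At M = 11918: Q = 329.090.
dQ/dM = 2.3/(2√M) = 0.0105341 at this income.
η = (dQ/dM)·(M/Q) = 0.0105341 × (11918/329.090) = 0.381.

0.381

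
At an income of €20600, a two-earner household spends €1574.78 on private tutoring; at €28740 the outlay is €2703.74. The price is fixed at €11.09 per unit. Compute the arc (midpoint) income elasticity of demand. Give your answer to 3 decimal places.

1.599

With a constant price, Q₁ = 1574.78/11.09 = 142.000 and Q₂ = 2703.74/11.09 = 243.800 (equivalently, work directly with expenditure since P cancels).
Midpoint %ΔQ = (2703.74 − 1574.78)/2139.26 = 0.52773; midpoint %ΔI = (28740 − 20600)/24670 = 0.32996.
η = 0.52773 / 0.32996 = 1.599.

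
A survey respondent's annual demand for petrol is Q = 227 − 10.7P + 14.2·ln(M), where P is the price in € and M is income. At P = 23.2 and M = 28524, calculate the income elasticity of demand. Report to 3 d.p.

At P = 23.2, M = 28524: Q = 124.431.
Holding P constant, ∂Q/∂M = 14.2/M = 0.000497826.
η_M = (∂Q/∂M)·(M/Q) = 0.000497826 × (28524/124.431) = 0.114.

0.114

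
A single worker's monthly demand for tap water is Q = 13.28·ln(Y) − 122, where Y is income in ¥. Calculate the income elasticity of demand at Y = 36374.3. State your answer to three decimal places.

0.761

At Y = 36374.3: Q = 17.461.
dQ/dY = 13.28/Y = 0.000365093 at this income.
η = (dQ/dY)·(Y/Q) = 0.000365093 × (36374.3/17.461) = 0.761.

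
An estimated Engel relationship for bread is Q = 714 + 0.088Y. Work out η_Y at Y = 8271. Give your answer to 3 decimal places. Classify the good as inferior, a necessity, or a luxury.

At Y = 8271: Q = 1441.848.
dQ/dY = 0.088.
η = (dQ/dY)·(Y/Q) = 0.088 × (8271/1441.848) = 0.505.
Since 0 < η < 1, the good is a necessity.

0.505 (necessity)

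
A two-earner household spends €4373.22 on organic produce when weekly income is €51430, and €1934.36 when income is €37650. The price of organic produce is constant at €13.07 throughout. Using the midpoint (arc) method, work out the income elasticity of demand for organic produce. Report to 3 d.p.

2.500

With a constant price, Q₁ = 4373.22/13.07 = 334.600 and Q₂ = 1934.36/13.07 = 148.000 (equivalently, work directly with expenditure since P cancels).
Midpoint %ΔQ = (1934.36 − 4373.22)/3153.79 = -0.77331; midpoint %ΔI = (37650 − 51430)/44540 = -0.30938.
η = -0.77331 / -0.30938 = 2.500.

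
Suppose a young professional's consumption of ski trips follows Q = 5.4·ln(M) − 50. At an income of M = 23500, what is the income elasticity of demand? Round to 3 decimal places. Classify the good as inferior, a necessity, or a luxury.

1.241 (luxury)

At M = 23500: Q = 4.350.
dQ/dM = 5.4/M = 0.000229787 at this income.
η = (dQ/dM)·(M/Q) = 0.000229787 × (23500/4.350) = 1.241.
Since η > 1, the good is a luxury.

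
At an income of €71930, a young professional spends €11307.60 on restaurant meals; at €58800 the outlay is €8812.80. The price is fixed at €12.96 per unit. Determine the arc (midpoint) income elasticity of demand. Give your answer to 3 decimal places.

With a constant price, Q₁ = 11307.60/12.96 = 872.500 and Q₂ = 8812.80/12.96 = 680.000 (equivalently, work directly with expenditure since P cancels).
Midpoint %ΔQ = (8812.80 − 11307.60)/10060.20 = -0.24799; midpoint %ΔI = (58800 − 71930)/65365 = -0.20087.
η = -0.24799 / -0.20087 = 1.235.

1.235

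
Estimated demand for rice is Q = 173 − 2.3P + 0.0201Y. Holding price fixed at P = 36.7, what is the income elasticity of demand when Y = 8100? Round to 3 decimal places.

At P = 36.7, Y = 8100: Q = 251.400.
Holding P constant, ∂Q/∂Y = 0.0201.
η_Y = (∂Q/∂Y)·(Y/Q) = 0.0201 × (8100/251.400) = 0.648.

0.648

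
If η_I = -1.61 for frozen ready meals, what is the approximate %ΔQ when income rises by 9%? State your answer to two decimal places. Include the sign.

-14.49%

%ΔQ ≈ η × %ΔI = -1.61 × 9% = -14.49%.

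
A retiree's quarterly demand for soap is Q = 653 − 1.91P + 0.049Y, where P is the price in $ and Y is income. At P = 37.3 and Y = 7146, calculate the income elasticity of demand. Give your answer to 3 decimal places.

0.376

At P = 37.3, Y = 7146: Q = 931.911.
Holding P constant, ∂Q/∂Y = 0.049.
η_Y = (∂Q/∂Y)·(Y/Q) = 0.049 × (7146/931.911) = 0.376.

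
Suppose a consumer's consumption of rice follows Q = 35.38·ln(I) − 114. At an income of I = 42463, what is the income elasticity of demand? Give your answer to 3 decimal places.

At I = 42463: Q = 263.023.
dQ/dI = 35.38/I = 0.000833196 at this income.
η = (dQ/dI)·(I/Q) = 0.000833196 × (42463/263.023) = 0.135.

0.135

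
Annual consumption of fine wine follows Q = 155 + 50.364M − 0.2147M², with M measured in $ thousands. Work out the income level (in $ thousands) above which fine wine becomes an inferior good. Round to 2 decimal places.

dQ/dM = 50.364 − 0.4294M.
The good is inferior where dQ/dM < 0. Setting dQ/dM = 0 gives M = 50.364 / 0.4294 = 117.29.

117.29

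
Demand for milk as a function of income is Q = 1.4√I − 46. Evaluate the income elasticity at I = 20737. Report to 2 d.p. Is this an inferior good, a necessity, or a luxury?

At I = 20737: Q = 155.605.
dQ/dI = 1.4/(2√I) = 0.00486099 at this income.
η = (dQ/dI)·(I/Q) = 0.00486099 × (20737/155.605) = 0.65.
Since 0 < η < 1, the good is a necessity.

0.65 (necessity)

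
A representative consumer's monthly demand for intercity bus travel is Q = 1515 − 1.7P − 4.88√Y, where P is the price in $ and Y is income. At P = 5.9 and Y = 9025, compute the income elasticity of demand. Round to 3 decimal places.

-0.223

At P = 5.9, Y = 9025: Q = 1041.370.
Holding P constant, ∂Q/∂Y = -4.88/(2√Y) = -0.0256842.
η_Y = (∂Q/∂Y)·(Y/Q) = -0.0256842 × (9025/1041.370) = -0.223.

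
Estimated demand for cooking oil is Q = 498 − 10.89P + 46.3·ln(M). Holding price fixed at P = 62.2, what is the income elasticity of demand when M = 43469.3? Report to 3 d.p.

0.147

At P = 62.2, M = 43469.3: Q = 315.117.
Holding P constant, ∂Q/∂M = 46.3/M = 0.00106512.
η_M = (∂Q/∂M)·(M/Q) = 0.00106512 × (43469.3/315.117) = 0.147.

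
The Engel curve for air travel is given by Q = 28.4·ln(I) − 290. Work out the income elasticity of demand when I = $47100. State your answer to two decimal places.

1.82

At I = 47100: Q = 15.585.
dQ/dI = 28.4/I = 0.000602972 at this income.
η = (dQ/dI)·(I/Q) = 0.000602972 × (47100/15.585) = 1.82.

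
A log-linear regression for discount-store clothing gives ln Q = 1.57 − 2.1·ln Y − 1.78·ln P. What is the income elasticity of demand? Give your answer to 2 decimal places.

-2.10

In a log-linear demand, the coefficient on ln Y is the income elasticity.
So η = -2.10.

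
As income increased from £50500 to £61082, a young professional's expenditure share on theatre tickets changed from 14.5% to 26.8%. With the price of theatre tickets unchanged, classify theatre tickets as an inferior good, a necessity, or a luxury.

luxury

The budget share rises as income rises, so η > 1.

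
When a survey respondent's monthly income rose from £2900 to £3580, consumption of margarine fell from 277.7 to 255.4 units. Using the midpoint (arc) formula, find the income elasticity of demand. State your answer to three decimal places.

-0.399

ΔQ = 255.4 − 277.7 = -22.3; midpoint Q̄ = (277.7 + 255.4)/2 = 266.55.
ΔI = 3580 − 2900 = 680; midpoint Ī = (2900 + 3580)/2 = 3240.
η = (ΔQ/Q̄) ÷ (ΔI/Ī) = (-22.3/266.55) ÷ (680/3240) = -0.399.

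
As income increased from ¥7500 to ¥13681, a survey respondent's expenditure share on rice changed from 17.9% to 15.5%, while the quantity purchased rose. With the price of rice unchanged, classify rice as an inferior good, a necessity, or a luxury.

necessity

Quantity rises but the budget share falls as income rises, so 0 < η < 1.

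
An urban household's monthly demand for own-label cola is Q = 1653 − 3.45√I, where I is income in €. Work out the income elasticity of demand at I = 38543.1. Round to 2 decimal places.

At I = 38543.1: Q = 975.682.
dQ/dI = -3.45/(2√I) = -0.0087865 at this income.
η = (dQ/dI)·(I/Q) = -0.0087865 × (38543.1/975.682) = -0.35.

-0.35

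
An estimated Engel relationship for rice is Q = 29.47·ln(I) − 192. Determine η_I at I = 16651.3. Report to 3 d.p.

0.312

At I = 16651.3: Q = 94.456.
dQ/dI = 29.47/I = 0.00176983 at this income.
η = (dQ/dI)·(I/Q) = 0.00176983 × (16651.3/94.456) = 0.312.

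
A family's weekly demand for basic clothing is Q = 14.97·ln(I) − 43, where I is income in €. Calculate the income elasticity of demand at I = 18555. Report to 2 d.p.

At I = 18555: Q = 104.133.
dQ/dI = 14.97/I = 0.000806791 at this income.
η = (dQ/dI)·(I/Q) = 0.000806791 × (18555/104.133) = 0.14.

0.14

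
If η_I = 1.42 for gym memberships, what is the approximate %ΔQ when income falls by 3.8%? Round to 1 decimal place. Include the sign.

%ΔQ ≈ η × %ΔI = 1.42 × (-3.8%) = -5.4%.

-5.4%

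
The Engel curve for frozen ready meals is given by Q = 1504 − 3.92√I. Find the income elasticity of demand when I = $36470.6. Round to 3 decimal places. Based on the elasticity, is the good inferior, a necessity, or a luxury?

At I = 36470.6: Q = 755.387.
dQ/dI = -3.92/(2√I) = -0.0102632 at this income.
η = (dQ/dI)·(I/Q) = -0.0102632 × (36470.6/755.387) = -0.496.
Since η < 0, the good is an inferior good.

-0.496 (inferior good)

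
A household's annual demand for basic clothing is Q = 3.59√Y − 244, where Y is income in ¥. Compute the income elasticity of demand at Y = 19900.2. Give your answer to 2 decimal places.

0.96

At Y = 19900.2: Q = 262.434.
dQ/dY = 3.59/(2√Y) = 0.0127244 at this income.
η = (dQ/dY)·(Y/Q) = 0.0127244 × (19900.2/262.434) = 0.96.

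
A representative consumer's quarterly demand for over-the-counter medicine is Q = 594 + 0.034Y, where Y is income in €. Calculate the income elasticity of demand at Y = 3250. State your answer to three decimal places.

0.157

At Y = 3250: Q = 704.500.
dQ/dY = 0.034.
η = (dQ/dY)·(Y/Q) = 0.034 × (3250/704.500) = 0.157.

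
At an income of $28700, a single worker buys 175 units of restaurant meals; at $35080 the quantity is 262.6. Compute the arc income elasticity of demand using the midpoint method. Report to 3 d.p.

ΔQ = 262.6 − 175 = 87.6; midpoint Q̄ = (175 + 262.6)/2 = 218.8.
ΔI = 35080 − 28700 = 6380; midpoint Ī = (28700 + 35080)/2 = 31890.
η = (ΔQ/Q̄) ÷ (ΔI/Ī) = (87.6/218.8) ÷ (6380/31890) = 2.001.

2.001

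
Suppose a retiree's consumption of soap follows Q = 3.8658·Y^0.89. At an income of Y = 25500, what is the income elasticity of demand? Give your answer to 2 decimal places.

For Q = A·Y^β the income elasticity is constant and equal to β.
Here β = 0.89, so η = 0.89.

0.89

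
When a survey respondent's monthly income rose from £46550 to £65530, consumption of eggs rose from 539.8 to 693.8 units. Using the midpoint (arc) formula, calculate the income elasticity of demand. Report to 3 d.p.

0.737

ΔQ = 693.8 − 539.8 = 154; midpoint Q̄ = (539.8 + 693.8)/2 = 616.8.
ΔI = 65530 − 46550 = 18980; midpoint Ī = (46550 + 65530)/2 = 56040.
η = (ΔQ/Q̄) ÷ (ΔI/Ī) = (154/616.8) ÷ (18980/56040) = 0.737.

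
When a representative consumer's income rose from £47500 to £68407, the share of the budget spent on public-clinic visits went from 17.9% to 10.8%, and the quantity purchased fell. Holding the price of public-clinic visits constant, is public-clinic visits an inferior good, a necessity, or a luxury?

inferior good

Quantity demanded falls as income rises, so η < 0.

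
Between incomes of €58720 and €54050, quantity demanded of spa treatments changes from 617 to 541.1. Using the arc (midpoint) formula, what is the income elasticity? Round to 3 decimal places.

ΔQ = 541.1 − 617 = -75.9; midpoint Q̄ = (617 + 541.1)/2 = 579.05.
ΔI = 54050 − 58720 = -4670; midpoint Ī = (58720 + 54050)/2 = 56385.
η = (ΔQ/Q̄) ÷ (ΔI/Ī) = (-75.9/579.05) ÷ (-4670/56385) = 1.583.

1.583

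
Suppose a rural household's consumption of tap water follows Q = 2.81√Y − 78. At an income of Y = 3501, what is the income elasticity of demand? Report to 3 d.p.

0.942

At Y = 3501: Q = 88.266.
dQ/dY = 2.81/(2√Y) = 0.0237454 at this income.
η = (dQ/dY)·(Y/Q) = 0.0237454 × (3501/88.266) = 0.942.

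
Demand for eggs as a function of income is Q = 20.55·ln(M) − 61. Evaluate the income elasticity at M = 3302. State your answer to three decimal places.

At M = 3302: Q = 105.502.
dQ/dM = 20.55/M = 0.0062235 at this income.
η = (dQ/dM)·(M/Q) = 0.0062235 × (3302/105.502) = 0.195.

0.195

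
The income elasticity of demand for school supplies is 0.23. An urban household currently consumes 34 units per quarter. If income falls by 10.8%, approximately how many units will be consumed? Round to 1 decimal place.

%ΔQ ≈ η × %ΔI = 0.23 × (-10.8%) = -2.484%.
New Q ≈ 34 × (1 − 0.02484) = 33.2.

33.2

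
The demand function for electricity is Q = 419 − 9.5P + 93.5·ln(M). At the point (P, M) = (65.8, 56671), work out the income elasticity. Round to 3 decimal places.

At P = 65.8, M = 56671: Q = 817.259.
Holding P constant, ∂Q/∂M = 93.5/M = 0.00164987.
η_M = (∂Q/∂M)·(M/Q) = 0.00164987 × (56671/817.259) = 0.114.

0.114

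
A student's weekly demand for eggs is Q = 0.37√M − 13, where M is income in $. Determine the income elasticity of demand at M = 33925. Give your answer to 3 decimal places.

0.618

At M = 33925: Q = 55.149.
dQ/dM = 0.37/(2√M) = 0.00100441 at this income.
η = (dQ/dM)·(M/Q) = 0.00100441 × (33925/55.149) = 0.618.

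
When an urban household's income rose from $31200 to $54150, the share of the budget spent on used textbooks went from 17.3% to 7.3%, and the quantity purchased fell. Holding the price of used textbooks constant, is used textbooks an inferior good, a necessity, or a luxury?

inferior good

Quantity demanded falls as income rises, so η < 0.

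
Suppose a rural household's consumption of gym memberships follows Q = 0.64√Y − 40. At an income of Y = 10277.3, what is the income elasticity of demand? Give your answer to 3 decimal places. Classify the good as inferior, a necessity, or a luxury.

1.304 (luxury)

At Y = 10277.3: Q = 24.881.
dQ/dY = 0.64/(2√Y) = 0.00315653 at this income.
η = (dQ/dY)·(Y/Q) = 0.00315653 × (10277.3/24.881) = 1.304.
Since η > 1, the good is a luxury.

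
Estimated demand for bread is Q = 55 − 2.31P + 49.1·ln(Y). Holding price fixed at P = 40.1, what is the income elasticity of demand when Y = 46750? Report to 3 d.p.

At P = 40.1, Y = 46750: Q = 490.320.
Holding P constant, ∂Q/∂Y = 49.1/Y = 0.00105027.
η_Y = (∂Q/∂Y)·(Y/Q) = 0.00105027 × (46750/490.320) = 0.100.

0.100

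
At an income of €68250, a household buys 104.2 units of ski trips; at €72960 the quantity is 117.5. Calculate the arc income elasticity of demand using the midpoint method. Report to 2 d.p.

1.80

ΔQ = 117.5 − 104.2 = 13.3; midpoint Q̄ = (104.2 + 117.5)/2 = 110.85.
ΔI = 72960 − 68250 = 4710; midpoint Ī = (68250 + 72960)/2 = 70605.
η = (ΔQ/Q̄) ÷ (ΔI/Ī) = (13.3/110.85) ÷ (4710/70605) = 1.80.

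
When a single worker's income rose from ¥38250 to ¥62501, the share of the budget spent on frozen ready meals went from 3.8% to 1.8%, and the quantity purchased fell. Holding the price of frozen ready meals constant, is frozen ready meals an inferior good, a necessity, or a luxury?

Quantity demanded falls as income rises, so η < 0.

inferior good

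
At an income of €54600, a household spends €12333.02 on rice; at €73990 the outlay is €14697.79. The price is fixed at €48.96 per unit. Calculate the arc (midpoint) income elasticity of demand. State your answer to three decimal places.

0.580

With a constant price, Q₁ = 12333.02/48.96 = 251.900 and Q₂ = 14697.79/48.96 = 300.200 (equivalently, work directly with expenditure since P cancels).
Midpoint %ΔQ = (14697.79 − 12333.02)/13515.41 = 0.17497; midpoint %ΔI = (73990 − 54600)/64295 = 0.30158.
η = 0.17497 / 0.30158 = 0.580.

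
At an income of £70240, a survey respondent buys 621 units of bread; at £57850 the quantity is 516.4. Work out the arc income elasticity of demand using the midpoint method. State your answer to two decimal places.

ΔQ = 516.4 − 621 = -104.6; midpoint Q̄ = (621 + 516.4)/2 = 568.7.
ΔI = 57850 − 70240 = -12390; midpoint Ī = (70240 + 57850)/2 = 64045.
η = (ΔQ/Q̄) ÷ (ΔI/Ī) = (-104.6/568.7) ÷ (-12390/64045) = 0.95.

0.95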